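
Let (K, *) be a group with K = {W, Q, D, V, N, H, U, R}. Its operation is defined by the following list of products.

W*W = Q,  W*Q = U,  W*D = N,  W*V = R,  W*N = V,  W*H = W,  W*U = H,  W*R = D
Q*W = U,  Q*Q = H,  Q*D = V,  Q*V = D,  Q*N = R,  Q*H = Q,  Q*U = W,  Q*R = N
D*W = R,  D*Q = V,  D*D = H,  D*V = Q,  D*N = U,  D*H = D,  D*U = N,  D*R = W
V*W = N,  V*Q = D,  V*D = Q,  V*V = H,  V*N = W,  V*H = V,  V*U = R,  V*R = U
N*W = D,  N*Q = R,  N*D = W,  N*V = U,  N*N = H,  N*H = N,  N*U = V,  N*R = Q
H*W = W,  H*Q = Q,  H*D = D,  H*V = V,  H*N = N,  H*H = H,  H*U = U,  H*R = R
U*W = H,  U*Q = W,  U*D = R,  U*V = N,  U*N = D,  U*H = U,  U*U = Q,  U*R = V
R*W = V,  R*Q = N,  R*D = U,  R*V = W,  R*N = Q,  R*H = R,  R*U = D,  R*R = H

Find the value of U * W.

H

Read row U, column W: U * W = H.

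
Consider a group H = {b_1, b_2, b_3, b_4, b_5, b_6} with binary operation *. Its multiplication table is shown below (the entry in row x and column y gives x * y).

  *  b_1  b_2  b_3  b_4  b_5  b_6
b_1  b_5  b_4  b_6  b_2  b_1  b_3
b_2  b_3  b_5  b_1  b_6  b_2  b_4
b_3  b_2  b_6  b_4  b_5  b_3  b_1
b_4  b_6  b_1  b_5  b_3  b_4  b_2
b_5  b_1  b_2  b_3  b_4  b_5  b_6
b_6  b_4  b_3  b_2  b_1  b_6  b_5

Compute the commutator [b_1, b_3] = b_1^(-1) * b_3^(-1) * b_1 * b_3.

Identity is b_5; from the table b_1^(-1) = b_1 and b_3^(-1) = b_4.
b_1 * b_4 = b_2
b_2 * b_1 = b_3
b_3 * b_3 = b_4

b_4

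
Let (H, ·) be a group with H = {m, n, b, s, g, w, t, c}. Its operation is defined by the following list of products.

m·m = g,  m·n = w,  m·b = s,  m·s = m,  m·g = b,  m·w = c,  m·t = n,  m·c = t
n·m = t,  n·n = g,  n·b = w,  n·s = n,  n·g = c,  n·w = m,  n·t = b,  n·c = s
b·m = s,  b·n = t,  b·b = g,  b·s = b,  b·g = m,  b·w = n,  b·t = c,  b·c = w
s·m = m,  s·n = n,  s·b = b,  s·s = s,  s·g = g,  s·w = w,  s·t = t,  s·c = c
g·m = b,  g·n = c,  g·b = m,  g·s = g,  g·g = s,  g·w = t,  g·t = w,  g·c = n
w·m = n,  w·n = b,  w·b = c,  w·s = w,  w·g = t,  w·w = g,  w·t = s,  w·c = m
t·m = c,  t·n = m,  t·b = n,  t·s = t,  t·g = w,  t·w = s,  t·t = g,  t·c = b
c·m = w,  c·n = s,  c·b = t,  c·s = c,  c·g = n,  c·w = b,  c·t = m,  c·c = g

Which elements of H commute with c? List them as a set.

Compare row c with column c entry by entry.
g·c = n = c·g, so g commutes with c.
w·c = m but c·w = b, so w does not.
Collecting the elements that commute with c: C(c) = {c, g, n, s}.
(Structurally, H here is isomorphic to the quaternion group Q_8.)

{c, g, n, s}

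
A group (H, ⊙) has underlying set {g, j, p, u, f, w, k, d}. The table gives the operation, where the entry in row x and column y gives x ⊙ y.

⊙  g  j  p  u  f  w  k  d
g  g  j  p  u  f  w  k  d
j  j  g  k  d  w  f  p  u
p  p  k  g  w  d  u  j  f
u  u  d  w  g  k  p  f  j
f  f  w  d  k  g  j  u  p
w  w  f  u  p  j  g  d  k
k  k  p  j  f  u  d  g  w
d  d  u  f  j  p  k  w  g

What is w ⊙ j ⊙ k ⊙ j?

d

w ⊙ j = f
f ⊙ k = u
u ⊙ j = d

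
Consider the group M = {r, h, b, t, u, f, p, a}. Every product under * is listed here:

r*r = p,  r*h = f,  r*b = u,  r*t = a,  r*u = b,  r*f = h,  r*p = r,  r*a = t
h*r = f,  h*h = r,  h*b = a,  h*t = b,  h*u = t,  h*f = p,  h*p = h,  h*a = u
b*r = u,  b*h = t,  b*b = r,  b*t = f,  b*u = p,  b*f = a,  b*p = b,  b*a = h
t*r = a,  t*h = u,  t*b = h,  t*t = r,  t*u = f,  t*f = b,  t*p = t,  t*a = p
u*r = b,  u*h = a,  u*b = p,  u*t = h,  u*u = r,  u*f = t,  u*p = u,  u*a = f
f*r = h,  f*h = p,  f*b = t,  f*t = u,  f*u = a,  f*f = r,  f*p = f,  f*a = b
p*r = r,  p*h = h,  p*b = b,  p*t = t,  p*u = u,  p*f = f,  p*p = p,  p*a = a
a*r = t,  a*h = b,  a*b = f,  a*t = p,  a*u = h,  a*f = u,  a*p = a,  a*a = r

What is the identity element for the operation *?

p

The identity e satisfies e*x = x for all x, so its row in the table reproduces the column headers.
Row p reads: r, h, b, t, u, f, p, a — exactly the header order. So p is the identity.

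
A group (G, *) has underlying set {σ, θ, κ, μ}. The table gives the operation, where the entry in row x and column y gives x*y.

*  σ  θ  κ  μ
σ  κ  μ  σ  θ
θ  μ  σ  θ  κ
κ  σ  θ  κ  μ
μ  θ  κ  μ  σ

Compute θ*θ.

σ

Read row θ, column θ: θ*θ = σ.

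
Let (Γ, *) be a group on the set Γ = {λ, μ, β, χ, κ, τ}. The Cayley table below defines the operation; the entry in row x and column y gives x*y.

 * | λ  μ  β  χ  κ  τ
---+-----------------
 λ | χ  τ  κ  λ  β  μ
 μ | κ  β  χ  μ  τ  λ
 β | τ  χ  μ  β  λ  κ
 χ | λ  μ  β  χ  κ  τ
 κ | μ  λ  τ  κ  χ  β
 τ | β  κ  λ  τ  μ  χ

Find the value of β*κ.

Read row β, column κ: β*κ = λ.

λ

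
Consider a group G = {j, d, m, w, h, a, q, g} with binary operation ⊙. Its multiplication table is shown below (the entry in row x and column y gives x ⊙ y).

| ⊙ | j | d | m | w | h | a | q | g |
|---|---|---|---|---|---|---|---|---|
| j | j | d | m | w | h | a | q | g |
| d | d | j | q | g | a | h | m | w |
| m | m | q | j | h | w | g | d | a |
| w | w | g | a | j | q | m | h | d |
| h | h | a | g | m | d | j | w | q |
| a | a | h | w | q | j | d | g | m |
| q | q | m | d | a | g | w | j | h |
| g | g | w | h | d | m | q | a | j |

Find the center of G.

An element z is central iff its row equals its column in the table.
For g: g ⊙ h = m ≠ q = h ⊙ g, so g ∉ Z.
Checking each element this way leaves Z(G) = {d, j}.

{d, j}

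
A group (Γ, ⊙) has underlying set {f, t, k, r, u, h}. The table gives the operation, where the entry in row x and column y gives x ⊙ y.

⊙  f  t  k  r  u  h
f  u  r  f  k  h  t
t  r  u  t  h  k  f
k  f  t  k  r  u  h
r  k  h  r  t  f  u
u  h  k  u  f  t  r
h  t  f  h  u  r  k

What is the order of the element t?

The identity element is k (its row matches the header).
t^1 = t
t^2 = t ⊙ t = u
t^3 = u ⊙ t = k
The first power of t equal to the identity is t^3, so ord(t) = 3.
(Structurally, Γ here is isomorphic to the cyclic group Z_6.)

3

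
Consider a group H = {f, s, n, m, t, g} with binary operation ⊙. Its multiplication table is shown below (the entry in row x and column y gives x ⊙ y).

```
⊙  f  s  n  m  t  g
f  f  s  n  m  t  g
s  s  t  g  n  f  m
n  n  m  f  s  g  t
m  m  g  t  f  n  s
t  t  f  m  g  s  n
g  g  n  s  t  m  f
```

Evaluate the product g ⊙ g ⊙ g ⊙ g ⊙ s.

g ⊙ g = f
f ⊙ g = g
g ⊙ g = f
f ⊙ s = s

s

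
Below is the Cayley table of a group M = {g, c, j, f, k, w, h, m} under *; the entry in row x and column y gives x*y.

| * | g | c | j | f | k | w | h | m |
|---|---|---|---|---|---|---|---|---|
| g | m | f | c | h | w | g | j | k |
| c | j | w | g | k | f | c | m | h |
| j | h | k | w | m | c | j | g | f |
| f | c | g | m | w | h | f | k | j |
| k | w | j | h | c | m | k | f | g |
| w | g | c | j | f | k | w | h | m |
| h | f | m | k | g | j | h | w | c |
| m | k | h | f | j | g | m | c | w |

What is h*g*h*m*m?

h*g = f
f*h = k
k*m = g
g*m = k

k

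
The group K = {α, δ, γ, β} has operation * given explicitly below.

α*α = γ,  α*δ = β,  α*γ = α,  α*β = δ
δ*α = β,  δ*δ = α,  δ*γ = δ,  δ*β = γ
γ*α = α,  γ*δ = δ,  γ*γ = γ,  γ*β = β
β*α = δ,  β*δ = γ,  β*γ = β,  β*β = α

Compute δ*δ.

α

Read row δ, column δ: δ*δ = α.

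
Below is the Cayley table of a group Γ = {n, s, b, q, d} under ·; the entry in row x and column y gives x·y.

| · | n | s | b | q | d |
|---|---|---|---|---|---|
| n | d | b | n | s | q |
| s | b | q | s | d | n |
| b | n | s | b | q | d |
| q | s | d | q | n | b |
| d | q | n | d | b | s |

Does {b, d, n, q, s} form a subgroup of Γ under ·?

Yes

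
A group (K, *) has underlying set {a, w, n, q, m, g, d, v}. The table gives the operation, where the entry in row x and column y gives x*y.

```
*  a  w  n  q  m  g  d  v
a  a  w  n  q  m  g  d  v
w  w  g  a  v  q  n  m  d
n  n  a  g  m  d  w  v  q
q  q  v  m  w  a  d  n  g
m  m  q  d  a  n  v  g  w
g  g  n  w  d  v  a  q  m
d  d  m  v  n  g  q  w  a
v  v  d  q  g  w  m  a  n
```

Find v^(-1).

First locate the identity: row a matches the header, so a is the identity.
Scan row v for a: v*d = a. Hence v^(-1) = d.
(Structurally, K here is isomorphic to the cyclic group Z_8.)

d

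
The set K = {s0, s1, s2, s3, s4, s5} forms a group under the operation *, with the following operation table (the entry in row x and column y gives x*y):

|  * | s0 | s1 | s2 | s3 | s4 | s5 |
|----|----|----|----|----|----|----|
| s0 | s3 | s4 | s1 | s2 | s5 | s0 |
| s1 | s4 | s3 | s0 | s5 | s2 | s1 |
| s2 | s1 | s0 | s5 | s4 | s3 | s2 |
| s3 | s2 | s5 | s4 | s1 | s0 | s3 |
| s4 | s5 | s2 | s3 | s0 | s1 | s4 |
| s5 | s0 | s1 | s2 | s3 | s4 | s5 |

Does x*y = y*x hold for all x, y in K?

Yes

Check whether the table is symmetric across its main diagonal.
Every entry (row x, col y) equals the entry (row y, col x), so K is abelian.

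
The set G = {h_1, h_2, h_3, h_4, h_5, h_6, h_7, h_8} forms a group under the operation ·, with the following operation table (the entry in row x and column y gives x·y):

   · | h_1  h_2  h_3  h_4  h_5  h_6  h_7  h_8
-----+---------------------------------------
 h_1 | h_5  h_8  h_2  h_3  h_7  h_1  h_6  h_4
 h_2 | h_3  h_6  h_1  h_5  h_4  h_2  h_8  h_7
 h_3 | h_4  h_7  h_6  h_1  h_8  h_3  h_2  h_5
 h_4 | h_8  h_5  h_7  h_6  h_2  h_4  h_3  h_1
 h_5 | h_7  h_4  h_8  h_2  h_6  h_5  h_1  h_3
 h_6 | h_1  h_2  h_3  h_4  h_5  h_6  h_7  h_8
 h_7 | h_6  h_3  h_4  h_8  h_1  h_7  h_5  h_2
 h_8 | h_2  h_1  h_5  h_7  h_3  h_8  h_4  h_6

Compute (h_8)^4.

h_8^1 = h_8
h_8^2 = h_8·h_8 = h_6
h_8^3 = h_6·h_8 = h_8
h_8^4 = h_8·h_8 = h_6
(Structurally, G here is isomorphic to the dihedral group D_4.)

h_6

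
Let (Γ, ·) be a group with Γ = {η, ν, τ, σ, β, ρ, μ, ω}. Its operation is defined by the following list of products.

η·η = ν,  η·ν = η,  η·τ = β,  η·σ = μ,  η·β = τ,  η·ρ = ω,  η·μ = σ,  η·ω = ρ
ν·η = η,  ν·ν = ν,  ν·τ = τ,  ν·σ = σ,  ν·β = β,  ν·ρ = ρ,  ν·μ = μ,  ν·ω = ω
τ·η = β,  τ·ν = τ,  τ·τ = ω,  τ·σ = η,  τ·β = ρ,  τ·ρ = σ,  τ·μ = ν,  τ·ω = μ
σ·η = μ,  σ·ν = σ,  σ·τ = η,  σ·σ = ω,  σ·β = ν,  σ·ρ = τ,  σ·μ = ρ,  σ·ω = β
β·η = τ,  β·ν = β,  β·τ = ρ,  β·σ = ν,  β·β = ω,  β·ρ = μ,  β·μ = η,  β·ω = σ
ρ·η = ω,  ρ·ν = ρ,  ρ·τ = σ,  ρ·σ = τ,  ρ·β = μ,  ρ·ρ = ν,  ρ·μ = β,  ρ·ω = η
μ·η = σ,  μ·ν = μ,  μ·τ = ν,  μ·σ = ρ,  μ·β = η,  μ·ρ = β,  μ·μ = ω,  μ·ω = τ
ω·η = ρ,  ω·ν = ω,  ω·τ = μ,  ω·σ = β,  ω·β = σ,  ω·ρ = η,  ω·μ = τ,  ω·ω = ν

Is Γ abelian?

Check whether the table is symmetric across its main diagonal.
Every entry (row x, col y) equals the entry (row y, col x), so Γ is abelian.

Yes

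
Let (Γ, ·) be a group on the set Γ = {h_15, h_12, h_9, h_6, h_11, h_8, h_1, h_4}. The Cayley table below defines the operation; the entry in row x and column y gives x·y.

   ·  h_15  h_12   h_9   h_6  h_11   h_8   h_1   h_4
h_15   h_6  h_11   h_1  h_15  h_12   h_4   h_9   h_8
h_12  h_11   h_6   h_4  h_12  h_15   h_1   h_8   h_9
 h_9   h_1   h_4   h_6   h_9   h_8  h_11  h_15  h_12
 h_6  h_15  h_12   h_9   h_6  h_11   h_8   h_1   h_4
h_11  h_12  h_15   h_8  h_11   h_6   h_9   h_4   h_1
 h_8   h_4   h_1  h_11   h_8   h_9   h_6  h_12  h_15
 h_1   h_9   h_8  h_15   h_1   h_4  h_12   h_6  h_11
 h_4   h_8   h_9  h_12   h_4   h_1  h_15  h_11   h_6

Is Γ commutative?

Yes

Check whether the table is symmetric across its main diagonal.
Every entry (row x, col y) equals the entry (row y, col x), so Γ is abelian.
(In fact Γ ≅ the elementary abelian group (Z_2)^3.)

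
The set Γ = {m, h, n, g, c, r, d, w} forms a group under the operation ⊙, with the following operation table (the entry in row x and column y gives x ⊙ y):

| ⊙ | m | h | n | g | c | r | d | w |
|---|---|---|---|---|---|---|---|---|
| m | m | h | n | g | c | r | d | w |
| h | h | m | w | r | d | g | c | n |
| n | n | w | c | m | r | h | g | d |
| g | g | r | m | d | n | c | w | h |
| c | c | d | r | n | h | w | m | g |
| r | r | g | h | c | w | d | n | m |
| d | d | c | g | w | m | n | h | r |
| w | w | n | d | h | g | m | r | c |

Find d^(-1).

First locate the identity: row m matches the header, so m is the identity.
Scan row d for m: d ⊙ c = m. Hence d^(-1) = c.
(Structurally, Γ here is isomorphic to the cyclic group Z_8.)

c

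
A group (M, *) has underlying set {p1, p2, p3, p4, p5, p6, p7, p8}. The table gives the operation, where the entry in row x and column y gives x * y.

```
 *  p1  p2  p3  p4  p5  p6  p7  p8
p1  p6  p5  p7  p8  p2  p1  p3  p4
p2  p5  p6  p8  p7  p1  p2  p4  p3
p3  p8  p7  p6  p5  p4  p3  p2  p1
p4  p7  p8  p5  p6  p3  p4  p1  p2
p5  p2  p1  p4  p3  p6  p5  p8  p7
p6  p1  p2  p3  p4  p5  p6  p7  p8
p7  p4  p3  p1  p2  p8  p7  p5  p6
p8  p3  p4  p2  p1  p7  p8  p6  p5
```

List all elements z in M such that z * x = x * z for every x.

An element z is central iff its row equals its column in the table.
For p1: p1 * p7 = p3 ≠ p4 = p7 * p1, so p1 ∉ Z.
Checking each element this way leaves Z(M) = {p5, p6}.

{p5, p6}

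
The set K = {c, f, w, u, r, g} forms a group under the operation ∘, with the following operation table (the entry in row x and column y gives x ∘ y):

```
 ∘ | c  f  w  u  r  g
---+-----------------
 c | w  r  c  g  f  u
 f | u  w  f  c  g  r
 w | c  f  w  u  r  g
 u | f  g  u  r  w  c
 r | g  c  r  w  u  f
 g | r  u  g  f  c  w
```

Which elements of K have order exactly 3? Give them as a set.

Identity is w. Compute the order of each non-identity element by repeated multiplication:
  c: c → w  (order 2)
  f: f → w  (order 2)
  u: u → r → w  (order 3)
  r: r → u → w  (order 3)
  g: g → w  (order 2)
Elements of order 3: {r, u}.

{r, u}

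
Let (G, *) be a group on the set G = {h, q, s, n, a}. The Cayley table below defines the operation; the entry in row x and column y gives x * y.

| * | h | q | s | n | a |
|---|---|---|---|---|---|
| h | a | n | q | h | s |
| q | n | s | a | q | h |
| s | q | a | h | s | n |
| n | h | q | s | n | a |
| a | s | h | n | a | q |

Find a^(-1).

s

First locate the identity: row n matches the header, so n is the identity.
Scan row a for n: a * s = n. Hence a^(-1) = s.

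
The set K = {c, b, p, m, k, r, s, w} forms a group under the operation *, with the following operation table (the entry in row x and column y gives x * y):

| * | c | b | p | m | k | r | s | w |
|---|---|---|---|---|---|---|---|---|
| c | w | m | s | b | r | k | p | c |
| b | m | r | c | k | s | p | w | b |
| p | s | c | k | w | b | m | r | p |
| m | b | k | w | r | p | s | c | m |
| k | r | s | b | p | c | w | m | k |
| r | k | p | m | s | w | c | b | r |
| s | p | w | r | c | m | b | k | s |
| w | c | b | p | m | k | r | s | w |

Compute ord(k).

4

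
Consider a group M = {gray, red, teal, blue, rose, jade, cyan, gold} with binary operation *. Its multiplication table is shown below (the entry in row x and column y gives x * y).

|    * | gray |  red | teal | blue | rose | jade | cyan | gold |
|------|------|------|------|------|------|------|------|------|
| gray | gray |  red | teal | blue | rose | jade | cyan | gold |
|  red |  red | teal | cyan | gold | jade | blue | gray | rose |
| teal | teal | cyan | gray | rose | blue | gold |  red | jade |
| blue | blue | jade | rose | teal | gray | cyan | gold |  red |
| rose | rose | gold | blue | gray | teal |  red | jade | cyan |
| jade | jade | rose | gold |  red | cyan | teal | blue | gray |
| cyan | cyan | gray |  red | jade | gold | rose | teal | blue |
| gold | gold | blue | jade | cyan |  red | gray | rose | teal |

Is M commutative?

blue * gold = red but gold * blue = cyan.
Since blue and gold do not commute, M is not abelian.

No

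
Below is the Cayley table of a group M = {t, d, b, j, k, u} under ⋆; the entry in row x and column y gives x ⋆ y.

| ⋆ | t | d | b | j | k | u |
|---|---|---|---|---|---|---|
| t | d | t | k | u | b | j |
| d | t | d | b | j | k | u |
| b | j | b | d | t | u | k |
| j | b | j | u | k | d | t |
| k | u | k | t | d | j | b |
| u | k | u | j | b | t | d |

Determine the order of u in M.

The identity element is d (its row matches the header).
u^1 = u
u^2 = u ⋆ u = d
The first power of u equal to the identity is u^2, so ord(u) = 2.
(Structurally, M here is isomorphic to the symmetric group S_3.)

2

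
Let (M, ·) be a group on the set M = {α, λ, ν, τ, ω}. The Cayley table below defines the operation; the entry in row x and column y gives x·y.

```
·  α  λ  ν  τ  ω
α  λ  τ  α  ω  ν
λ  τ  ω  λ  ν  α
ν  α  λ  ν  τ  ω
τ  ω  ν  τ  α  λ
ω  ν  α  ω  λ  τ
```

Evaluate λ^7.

λ^1 = λ
λ^2 = λ·λ = ω
λ^3 = ω·λ = α
λ^4 = α·λ = τ
λ^5 = τ·λ = ν
λ^6 = ν·λ = λ
λ^7 = λ·λ = ω

ω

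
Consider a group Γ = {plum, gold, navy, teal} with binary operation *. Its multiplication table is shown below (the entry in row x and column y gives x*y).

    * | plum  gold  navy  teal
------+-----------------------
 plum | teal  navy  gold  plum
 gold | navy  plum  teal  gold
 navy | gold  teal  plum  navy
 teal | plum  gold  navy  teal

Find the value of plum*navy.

Read row plum, column navy: plum*navy = gold.
(Structurally, Γ here is isomorphic to the cyclic group Z_4.)

gold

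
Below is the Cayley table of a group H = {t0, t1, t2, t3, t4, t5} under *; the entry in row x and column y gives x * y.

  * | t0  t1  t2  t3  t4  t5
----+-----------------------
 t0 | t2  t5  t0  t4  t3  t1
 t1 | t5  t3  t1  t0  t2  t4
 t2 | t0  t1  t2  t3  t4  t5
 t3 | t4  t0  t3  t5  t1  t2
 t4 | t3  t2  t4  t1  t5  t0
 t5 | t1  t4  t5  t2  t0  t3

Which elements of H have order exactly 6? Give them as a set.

Identity is t2. Compute the order of each non-identity element by repeated multiplication:
  t0: t0 → t2  (order 2)
  t1: t1 → t3 → t0 → t5 → t4 → t2  (order 6)
  t3: t3 → t5 → t2  (order 3)
  t4: t4 → t5 → t0 → t3 → t1 → t2  (order 6)
  t5: t5 → t3 → t2  (order 3)
Elements of order 6: {t1, t4}.

{t1, t4}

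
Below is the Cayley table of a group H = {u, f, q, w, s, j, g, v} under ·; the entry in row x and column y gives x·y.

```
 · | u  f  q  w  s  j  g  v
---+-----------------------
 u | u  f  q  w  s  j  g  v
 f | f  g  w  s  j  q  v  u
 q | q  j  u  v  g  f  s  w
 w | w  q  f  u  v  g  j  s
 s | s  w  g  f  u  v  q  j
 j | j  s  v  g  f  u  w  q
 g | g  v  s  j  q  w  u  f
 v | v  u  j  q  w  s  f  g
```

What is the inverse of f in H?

First locate the identity: row u matches the header, so u is the identity.
Scan row f for u: f·v = u. Hence f^(-1) = v.

v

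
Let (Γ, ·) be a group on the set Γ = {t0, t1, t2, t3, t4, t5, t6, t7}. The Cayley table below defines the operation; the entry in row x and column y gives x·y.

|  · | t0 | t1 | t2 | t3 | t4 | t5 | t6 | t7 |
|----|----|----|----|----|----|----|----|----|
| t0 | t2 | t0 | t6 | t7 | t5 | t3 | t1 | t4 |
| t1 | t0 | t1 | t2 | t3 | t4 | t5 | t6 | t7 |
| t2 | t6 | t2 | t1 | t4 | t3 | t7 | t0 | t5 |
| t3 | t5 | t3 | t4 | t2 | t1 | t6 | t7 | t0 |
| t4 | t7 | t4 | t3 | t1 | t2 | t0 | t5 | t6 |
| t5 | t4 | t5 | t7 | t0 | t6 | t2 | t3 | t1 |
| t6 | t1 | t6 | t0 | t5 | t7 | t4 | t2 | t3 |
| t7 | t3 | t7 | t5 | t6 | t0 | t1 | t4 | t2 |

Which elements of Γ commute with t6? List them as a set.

Compare row t6 with column t6 entry by entry.
t2·t6 = t0 = t6·t2, so t2 commutes with t6.
t7·t6 = t4 but t6·t7 = t3, so t7 does not.
Collecting the elements that commute with t6: C(t6) = {t0, t1, t2, t6}.

{t0, t1, t2, t6}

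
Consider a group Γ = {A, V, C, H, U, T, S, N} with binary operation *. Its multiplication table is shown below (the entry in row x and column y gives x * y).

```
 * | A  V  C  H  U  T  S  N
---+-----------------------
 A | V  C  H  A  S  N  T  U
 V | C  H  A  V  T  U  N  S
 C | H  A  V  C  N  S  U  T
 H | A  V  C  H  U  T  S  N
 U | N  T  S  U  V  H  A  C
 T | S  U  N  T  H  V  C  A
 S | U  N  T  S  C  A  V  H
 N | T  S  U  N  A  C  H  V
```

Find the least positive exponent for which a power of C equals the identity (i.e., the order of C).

4

The identity element is H (its row matches the header).
C^1 = C
C^2 = C * C = V
C^3 = V * C = A
C^4 = A * C = H
The first power of C equal to the identity is C^4, so ord(C) = 4.
(Structurally, Γ here is isomorphic to the quaternion group Q_8.)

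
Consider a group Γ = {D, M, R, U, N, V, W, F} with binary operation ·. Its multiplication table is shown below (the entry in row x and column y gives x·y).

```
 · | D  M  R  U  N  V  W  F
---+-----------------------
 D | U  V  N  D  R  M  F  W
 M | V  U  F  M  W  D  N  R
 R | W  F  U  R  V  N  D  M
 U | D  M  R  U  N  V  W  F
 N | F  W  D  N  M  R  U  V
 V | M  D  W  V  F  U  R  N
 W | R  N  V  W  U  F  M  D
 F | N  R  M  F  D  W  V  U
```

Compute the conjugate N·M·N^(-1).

The identity is U. In row N, the entry U sits in column W, so N^(-1) = W.
N·M = W
W·W = M
(Structurally, Γ here is isomorphic to the dihedral group D_4.)

M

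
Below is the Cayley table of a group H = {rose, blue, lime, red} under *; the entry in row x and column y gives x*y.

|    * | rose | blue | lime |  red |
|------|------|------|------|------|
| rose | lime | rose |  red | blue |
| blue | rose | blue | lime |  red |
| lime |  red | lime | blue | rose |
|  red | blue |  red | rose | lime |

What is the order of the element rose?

4

The identity element is blue (its row matches the header).
rose^1 = rose
rose^2 = rose*rose = lime
rose^3 = lime*rose = red
rose^4 = red*rose = blue
The first power of rose equal to the identity is rose^4, so ord(rose) = 4.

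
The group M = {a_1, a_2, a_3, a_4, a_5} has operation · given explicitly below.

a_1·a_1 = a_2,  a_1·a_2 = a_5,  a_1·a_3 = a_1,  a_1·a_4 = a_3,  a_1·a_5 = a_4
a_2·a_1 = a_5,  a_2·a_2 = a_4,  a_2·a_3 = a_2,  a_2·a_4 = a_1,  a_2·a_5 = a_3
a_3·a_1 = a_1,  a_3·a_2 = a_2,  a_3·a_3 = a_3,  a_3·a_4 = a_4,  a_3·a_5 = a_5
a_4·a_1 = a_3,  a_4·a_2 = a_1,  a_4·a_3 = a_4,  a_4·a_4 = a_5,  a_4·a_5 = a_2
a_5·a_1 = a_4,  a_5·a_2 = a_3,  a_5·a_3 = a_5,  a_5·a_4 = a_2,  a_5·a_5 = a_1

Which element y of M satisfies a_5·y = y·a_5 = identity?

First locate the identity: row a_3 matches the header, so a_3 is the identity.
Scan row a_5 for a_3: a_5·a_2 = a_3. Hence a_5^(-1) = a_2.

a_2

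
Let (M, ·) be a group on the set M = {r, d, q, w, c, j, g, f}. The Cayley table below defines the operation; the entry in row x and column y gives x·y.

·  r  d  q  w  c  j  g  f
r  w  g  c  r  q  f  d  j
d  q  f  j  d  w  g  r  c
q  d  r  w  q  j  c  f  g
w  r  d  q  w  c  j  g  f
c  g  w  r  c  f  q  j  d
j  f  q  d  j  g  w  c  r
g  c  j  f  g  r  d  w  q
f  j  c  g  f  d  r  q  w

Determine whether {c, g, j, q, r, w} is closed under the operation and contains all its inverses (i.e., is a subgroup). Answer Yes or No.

No

c·c = f, which is not in {c, g, j, q, r, w}.
The subset is not closed under ·, so it is not a subgroup.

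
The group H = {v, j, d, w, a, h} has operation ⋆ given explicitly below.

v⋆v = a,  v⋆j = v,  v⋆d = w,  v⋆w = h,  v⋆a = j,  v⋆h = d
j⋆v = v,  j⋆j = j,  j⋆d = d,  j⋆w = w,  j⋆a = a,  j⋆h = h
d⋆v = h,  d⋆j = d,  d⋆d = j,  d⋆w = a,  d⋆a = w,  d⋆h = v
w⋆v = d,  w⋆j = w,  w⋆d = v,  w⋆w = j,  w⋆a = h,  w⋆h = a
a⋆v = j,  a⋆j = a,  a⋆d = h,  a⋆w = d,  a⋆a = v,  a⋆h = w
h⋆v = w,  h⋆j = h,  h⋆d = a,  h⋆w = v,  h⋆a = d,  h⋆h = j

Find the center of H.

An element z is central iff its row equals its column in the table.
For w: w ⋆ v = d ≠ h = v ⋆ w, so w ∉ Z.
Checking each element this way leaves Z(H) = {j}.
(Structurally, H here is isomorphic to the symmetric group S_3.)

{j}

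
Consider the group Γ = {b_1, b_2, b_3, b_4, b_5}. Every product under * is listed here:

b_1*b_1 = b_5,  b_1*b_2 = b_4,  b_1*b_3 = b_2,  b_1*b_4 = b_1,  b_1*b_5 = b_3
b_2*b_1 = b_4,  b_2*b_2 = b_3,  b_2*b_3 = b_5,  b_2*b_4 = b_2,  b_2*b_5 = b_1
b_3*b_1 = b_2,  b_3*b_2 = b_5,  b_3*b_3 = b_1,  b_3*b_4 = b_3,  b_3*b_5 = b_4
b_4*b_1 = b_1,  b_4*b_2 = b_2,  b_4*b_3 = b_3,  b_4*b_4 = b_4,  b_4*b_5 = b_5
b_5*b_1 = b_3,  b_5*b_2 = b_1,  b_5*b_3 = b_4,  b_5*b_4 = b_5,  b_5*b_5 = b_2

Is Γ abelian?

Yes

Check whether the table is symmetric across its main diagonal.
Every entry (row x, col y) equals the entry (row y, col x), so Γ is abelian.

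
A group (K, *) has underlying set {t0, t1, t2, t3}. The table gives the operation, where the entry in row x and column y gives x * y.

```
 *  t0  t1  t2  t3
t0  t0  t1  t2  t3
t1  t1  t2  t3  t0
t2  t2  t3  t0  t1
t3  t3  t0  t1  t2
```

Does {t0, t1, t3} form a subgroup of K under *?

t3 * t3 = t2, which is not in {t0, t1, t3}.
The subset is not closed under *, so it is not a subgroup.

No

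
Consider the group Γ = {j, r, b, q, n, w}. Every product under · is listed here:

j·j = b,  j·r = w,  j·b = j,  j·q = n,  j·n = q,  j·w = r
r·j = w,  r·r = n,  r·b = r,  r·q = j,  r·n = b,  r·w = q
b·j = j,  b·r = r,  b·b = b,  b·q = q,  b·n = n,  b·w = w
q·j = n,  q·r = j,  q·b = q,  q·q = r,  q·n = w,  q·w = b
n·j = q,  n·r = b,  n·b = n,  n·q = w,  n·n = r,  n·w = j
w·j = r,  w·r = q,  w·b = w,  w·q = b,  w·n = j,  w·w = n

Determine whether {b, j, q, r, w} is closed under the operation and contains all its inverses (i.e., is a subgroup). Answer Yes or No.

w·w = n, which is not in {b, j, q, r, w}.
The subset is not closed under ·, so it is not a subgroup.

No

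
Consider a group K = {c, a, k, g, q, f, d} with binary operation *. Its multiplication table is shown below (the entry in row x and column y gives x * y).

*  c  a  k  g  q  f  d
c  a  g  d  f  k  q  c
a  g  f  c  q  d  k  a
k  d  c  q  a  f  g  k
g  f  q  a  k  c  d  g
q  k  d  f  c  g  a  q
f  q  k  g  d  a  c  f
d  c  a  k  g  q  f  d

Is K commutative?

Check whether the table is symmetric across its main diagonal.
Every entry (row x, col y) equals the entry (row y, col x), so K is abelian.
(In fact K ≅ the cyclic group Z_7.)

Yes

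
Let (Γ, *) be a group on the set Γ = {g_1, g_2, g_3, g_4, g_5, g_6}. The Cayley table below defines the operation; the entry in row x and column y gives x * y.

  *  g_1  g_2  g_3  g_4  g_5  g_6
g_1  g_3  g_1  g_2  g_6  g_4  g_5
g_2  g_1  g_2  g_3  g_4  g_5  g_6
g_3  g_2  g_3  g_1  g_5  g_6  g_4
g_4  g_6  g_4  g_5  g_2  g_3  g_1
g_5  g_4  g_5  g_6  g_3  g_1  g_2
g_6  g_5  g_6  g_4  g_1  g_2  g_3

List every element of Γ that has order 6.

{g_5, g_6}

Identity is g_2. Compute the order of each non-identity element by repeated multiplication:
  g_1: g_1 → g_3 → g_2  (order 3)
  g_3: g_3 → g_1 → g_2  (order 3)
  g_4: g_4 → g_2  (order 2)
  g_5: g_5 → g_1 → g_4 → g_3 → g_6 → g_2  (order 6)
  g_6: g_6 → g_3 → g_4 → g_1 → g_5 → g_2  (order 6)
Elements of order 6: {g_5, g_6}.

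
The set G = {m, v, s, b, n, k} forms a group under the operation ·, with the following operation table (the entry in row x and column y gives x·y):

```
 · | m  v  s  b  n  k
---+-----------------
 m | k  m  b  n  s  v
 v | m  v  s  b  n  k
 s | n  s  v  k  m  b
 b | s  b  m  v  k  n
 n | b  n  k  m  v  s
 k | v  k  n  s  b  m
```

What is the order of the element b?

The identity element is v (its row matches the header).
b^1 = b
b^2 = b·b = v
The first power of b equal to the identity is b^2, so ord(b) = 2.

2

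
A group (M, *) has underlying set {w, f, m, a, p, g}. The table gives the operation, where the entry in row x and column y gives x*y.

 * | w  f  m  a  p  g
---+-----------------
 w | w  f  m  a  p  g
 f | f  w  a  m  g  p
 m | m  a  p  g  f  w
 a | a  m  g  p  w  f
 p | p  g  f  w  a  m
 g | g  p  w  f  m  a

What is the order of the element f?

2

The identity element is w (its row matches the header).
f^1 = f
f^2 = f*f = w
The first power of f equal to the identity is f^2, so ord(f) = 2.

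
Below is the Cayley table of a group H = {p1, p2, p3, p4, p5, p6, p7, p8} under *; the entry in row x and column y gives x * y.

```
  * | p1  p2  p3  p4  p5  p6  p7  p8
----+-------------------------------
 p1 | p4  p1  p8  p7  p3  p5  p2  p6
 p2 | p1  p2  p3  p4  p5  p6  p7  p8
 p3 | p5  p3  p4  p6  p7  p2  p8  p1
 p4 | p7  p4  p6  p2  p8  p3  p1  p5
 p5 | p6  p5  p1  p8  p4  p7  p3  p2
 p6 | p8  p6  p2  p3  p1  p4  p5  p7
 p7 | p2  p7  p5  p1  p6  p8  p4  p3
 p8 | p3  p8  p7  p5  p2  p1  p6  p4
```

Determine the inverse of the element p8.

p5

First locate the identity: row p2 matches the header, so p2 is the identity.
Scan row p8 for p2: p8 * p5 = p2. Hence p8^(-1) = p5.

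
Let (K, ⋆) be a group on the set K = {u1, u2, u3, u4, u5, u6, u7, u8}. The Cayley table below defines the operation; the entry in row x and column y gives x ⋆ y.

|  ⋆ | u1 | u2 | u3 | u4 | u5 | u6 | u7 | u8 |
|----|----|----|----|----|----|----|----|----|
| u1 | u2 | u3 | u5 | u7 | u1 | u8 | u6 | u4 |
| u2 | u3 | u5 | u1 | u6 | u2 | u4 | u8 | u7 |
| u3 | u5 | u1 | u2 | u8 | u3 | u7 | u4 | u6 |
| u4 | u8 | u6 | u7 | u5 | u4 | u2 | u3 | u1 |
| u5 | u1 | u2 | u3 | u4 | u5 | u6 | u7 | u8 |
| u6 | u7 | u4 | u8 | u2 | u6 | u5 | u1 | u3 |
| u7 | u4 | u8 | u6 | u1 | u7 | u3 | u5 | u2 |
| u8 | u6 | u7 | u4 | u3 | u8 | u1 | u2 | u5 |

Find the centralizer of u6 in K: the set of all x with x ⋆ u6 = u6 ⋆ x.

Compare row u6 with column u6 entry by entry.
u4 ⋆ u6 = u2 = u6 ⋆ u4, so u4 commutes with u6.
u7 ⋆ u6 = u3 but u6 ⋆ u7 = u1, so u7 does not.
Collecting the elements that commute with u6: C(u6) = {u2, u4, u5, u6}.
(Structurally, K here is isomorphic to the dihedral group D_4.)

{u2, u4, u5, u6}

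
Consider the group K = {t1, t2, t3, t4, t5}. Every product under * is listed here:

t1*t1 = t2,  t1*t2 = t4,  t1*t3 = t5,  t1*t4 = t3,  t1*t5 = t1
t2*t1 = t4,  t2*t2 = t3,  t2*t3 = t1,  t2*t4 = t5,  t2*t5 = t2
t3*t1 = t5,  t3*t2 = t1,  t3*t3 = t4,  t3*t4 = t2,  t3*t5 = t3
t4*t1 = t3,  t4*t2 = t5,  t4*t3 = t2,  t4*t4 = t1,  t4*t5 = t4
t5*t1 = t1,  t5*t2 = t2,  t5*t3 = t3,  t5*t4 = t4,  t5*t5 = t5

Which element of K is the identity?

t5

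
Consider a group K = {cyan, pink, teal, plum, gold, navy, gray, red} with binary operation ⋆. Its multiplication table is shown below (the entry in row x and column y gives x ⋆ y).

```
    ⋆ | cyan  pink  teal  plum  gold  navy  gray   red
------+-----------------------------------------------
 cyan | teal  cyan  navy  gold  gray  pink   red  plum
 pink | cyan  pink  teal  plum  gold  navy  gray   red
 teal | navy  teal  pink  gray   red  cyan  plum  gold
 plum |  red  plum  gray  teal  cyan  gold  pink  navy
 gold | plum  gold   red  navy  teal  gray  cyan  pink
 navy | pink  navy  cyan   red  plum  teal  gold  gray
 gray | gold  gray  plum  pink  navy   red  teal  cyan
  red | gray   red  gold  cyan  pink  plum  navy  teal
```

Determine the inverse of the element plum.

First locate the identity: row pink matches the header, so pink is the identity.
Scan row plum for pink: plum ⋆ gray = pink. Hence plum^(-1) = gray.

gray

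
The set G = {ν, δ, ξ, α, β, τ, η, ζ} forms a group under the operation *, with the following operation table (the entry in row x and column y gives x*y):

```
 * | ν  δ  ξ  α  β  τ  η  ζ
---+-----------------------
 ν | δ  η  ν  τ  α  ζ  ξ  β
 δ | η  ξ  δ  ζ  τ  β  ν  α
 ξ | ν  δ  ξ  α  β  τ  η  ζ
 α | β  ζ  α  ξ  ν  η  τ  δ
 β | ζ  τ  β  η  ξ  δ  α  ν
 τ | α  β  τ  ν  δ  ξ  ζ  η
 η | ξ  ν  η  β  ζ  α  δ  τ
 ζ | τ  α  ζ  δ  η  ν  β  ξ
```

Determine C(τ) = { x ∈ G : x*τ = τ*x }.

{β, δ, ξ, τ}

Compare row τ with column τ entry by entry.
β*τ = δ = τ*β, so β commutes with τ.
ζ*τ = ν but τ*ζ = η, so ζ does not.
Collecting the elements that commute with τ: C(τ) = {β, δ, ξ, τ}.
(Structurally, G here is isomorphic to the dihedral group D_4.)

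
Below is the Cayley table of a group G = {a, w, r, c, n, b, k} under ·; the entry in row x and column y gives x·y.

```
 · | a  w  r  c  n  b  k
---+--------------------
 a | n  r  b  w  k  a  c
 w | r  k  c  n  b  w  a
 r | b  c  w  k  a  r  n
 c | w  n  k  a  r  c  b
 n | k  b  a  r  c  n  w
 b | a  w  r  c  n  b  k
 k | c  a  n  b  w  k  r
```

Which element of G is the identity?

The identity e satisfies e·x = x for all x, so its row in the table reproduces the column headers.
Row b reads: a, w, r, c, n, b, k — exactly the header order. So b is the identity.
(Structurally, G here is isomorphic to the cyclic group Z_7.)

b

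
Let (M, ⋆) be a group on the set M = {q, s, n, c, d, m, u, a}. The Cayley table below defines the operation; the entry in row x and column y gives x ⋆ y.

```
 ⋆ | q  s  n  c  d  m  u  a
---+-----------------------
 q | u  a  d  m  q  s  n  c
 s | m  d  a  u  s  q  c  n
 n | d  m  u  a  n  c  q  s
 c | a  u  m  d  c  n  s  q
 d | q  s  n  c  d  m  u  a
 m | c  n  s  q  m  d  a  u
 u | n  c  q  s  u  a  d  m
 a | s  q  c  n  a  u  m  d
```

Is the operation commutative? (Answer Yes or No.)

No

n ⋆ c = a but c ⋆ n = m.
Since n and c do not commute, M is not abelian.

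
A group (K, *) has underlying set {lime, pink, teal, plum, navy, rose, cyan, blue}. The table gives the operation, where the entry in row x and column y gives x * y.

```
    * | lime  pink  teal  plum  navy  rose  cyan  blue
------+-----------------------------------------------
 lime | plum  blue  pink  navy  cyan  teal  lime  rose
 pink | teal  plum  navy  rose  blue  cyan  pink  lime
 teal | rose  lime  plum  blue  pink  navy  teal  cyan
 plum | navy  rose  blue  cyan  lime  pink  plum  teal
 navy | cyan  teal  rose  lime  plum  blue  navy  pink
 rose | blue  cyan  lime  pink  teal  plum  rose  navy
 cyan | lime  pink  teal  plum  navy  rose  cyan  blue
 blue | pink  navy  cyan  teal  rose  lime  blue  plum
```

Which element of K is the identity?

The identity e satisfies e * x = x for all x, so its row in the table reproduces the column headers.
Row cyan reads: lime, pink, teal, plum, navy, rose, cyan, blue — exactly the header order. So cyan is the identity.

cyan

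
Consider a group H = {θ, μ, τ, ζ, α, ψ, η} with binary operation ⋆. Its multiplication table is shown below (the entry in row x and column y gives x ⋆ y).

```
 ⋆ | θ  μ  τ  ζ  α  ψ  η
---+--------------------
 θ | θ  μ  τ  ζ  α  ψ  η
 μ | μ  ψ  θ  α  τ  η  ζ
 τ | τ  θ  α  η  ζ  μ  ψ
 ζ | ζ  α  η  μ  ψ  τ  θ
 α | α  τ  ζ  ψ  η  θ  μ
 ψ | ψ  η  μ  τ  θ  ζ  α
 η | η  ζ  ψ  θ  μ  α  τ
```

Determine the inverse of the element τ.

First locate the identity: row θ matches the header, so θ is the identity.
Scan row τ for θ: τ ⋆ μ = θ. Hence τ^(-1) = μ.

μ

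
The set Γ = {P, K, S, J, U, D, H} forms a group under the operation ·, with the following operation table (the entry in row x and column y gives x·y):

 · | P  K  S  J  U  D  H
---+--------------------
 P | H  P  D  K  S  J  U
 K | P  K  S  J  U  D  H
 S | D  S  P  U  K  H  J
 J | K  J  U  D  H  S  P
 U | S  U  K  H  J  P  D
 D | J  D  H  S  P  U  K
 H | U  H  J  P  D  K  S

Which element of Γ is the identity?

The identity e satisfies e·x = x for all x, so its row in the table reproduces the column headers.
Row K reads: P, K, S, J, U, D, H — exactly the header order. So K is the identity.

K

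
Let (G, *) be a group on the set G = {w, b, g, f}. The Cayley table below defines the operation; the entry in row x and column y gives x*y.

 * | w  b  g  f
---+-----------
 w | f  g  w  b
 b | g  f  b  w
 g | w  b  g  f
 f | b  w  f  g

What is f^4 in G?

g

f^1 = f
f^2 = f*f = g
f^3 = g*f = f
f^4 = f*f = g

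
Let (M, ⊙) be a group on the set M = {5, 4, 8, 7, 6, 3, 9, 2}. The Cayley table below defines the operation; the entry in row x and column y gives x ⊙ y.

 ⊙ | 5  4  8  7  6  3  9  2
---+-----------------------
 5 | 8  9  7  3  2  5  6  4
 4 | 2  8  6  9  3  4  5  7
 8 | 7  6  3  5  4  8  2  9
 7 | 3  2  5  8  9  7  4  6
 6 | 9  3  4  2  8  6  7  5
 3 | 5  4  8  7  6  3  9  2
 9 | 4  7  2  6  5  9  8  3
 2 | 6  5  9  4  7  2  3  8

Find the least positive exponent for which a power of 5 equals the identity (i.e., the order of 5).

The identity element is 3 (its row matches the header).
5^1 = 5
5^2 = 5 ⊙ 5 = 8
5^3 = 8 ⊙ 5 = 7
5^4 = 7 ⊙ 5 = 3
The first power of 5 equal to the identity is 5^4, so ord(5) = 4.

4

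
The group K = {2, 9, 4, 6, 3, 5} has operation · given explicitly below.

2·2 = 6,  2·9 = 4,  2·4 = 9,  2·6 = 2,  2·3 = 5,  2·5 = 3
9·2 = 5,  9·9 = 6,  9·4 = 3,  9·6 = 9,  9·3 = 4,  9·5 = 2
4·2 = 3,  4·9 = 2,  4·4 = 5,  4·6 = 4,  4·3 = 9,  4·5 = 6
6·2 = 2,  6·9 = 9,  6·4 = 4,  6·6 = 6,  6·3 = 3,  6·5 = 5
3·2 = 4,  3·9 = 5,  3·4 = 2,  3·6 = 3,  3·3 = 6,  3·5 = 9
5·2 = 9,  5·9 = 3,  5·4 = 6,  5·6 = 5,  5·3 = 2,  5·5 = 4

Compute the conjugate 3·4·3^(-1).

5

The identity is 6. In row 3, the entry 6 sits in column 3, so 3^(-1) = 3.
3·4 = 2
2·3 = 5
(Structurally, K here is isomorphic to the symmetric group S_3.)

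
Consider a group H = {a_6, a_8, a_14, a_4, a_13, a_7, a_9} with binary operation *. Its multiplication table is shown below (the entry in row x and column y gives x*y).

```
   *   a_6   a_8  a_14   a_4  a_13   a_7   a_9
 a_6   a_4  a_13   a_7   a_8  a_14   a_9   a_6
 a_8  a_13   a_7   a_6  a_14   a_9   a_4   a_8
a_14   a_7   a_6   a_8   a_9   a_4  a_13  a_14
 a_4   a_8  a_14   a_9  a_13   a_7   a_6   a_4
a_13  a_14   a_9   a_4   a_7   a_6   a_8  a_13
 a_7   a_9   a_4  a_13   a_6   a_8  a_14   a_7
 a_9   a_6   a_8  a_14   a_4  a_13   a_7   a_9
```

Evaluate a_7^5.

a_4

a_7^1 = a_7
a_7^2 = a_7*a_7 = a_14
a_7^3 = a_14*a_7 = a_13
a_7^4 = a_13*a_7 = a_8
a_7^5 = a_8*a_7 = a_4
(Structurally, H here is isomorphic to the cyclic group Z_7.)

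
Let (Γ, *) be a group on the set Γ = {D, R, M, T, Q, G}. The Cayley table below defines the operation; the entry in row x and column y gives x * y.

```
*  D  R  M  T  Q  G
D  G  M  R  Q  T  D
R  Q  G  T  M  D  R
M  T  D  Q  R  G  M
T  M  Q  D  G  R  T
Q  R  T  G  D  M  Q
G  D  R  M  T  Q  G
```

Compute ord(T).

The identity element is G (its row matches the header).
T^1 = T
T^2 = T * T = G
The first power of T equal to the identity is T^2, so ord(T) = 2.

2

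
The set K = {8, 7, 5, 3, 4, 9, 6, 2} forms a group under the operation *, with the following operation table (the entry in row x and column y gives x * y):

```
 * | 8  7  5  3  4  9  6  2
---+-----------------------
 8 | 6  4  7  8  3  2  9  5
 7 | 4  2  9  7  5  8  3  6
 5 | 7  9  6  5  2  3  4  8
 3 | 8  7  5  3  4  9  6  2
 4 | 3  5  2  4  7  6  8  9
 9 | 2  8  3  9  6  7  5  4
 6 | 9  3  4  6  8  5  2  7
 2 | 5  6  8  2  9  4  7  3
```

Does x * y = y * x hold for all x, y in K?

Yes

Check whether the table is symmetric across its main diagonal.
Every entry (row x, col y) equals the entry (row y, col x), so K is abelian.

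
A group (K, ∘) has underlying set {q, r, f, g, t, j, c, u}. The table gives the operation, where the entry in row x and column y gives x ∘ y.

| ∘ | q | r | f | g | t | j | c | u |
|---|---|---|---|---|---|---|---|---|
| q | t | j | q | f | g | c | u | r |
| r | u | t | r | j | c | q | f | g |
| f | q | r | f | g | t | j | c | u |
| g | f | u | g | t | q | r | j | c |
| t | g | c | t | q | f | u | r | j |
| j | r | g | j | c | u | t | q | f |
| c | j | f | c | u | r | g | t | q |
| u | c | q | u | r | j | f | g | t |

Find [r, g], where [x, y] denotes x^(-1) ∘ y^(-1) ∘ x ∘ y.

t

Identity is f; from the table r^(-1) = c and g^(-1) = q.
c ∘ q = j
j ∘ r = g
g ∘ g = t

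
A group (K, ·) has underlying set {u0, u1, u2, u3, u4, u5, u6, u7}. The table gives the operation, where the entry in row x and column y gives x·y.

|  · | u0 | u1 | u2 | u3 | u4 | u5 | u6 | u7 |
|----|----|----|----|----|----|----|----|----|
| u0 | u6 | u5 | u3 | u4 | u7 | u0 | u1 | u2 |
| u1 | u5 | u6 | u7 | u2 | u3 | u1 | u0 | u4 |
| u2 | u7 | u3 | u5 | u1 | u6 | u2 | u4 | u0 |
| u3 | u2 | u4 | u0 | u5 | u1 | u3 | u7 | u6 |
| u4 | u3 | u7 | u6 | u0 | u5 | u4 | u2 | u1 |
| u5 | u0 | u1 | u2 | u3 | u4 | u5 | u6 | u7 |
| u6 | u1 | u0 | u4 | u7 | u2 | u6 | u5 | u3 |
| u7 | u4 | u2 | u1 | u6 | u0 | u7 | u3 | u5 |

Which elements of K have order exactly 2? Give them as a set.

{u2, u3, u4, u6, u7}

Identity is u5. Compute the order of each non-identity element by repeated multiplication:
  u0: u0 → u6 → u1 → u5  (order 4)
  u1: u1 → u6 → u0 → u5  (order 4)
  u2: u2 → u5  (order 2)
  u3: u3 → u5  (order 2)
  u4: u4 → u5  (order 2)
  u6: u6 → u5  (order 2)
  u7: u7 → u5  (order 2)
Elements of order 2: {u2, u3, u4, u6, u7}.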